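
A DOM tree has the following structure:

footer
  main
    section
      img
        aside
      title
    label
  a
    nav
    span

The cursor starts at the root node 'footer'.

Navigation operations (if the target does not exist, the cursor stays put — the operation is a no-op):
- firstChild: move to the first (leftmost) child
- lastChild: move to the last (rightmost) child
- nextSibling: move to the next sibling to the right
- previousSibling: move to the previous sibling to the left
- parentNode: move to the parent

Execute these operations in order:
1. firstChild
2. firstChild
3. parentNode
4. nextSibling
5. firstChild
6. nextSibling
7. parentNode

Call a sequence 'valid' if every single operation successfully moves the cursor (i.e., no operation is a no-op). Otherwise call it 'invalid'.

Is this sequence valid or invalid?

After 1 (firstChild): main
After 2 (firstChild): section
After 3 (parentNode): main
After 4 (nextSibling): a
After 5 (firstChild): nav
After 6 (nextSibling): span
After 7 (parentNode): a

Answer: valid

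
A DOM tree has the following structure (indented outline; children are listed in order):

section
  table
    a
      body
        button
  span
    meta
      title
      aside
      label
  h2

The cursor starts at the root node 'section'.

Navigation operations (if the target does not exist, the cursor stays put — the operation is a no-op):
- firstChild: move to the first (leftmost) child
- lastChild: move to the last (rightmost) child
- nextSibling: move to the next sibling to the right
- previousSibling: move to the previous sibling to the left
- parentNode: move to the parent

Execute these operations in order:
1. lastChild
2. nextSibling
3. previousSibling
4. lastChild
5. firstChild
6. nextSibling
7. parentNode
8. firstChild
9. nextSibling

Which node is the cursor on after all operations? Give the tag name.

Answer: aside

Derivation:
After 1 (lastChild): h2
After 2 (nextSibling): h2 (no-op, stayed)
After 3 (previousSibling): span
After 4 (lastChild): meta
After 5 (firstChild): title
After 6 (nextSibling): aside
After 7 (parentNode): meta
After 8 (firstChild): title
After 9 (nextSibling): aside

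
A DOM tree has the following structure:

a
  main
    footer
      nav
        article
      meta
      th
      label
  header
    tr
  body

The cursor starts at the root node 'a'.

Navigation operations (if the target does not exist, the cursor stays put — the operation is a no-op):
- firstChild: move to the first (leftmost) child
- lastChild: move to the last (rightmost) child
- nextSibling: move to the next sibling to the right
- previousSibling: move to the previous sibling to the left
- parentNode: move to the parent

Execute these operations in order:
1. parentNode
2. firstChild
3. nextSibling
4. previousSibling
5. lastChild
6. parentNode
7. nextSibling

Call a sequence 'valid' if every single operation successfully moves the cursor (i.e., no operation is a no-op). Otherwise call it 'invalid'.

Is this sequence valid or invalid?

Answer: invalid

Derivation:
After 1 (parentNode): a (no-op, stayed)
After 2 (firstChild): main
After 3 (nextSibling): header
After 4 (previousSibling): main
After 5 (lastChild): footer
After 6 (parentNode): main
After 7 (nextSibling): header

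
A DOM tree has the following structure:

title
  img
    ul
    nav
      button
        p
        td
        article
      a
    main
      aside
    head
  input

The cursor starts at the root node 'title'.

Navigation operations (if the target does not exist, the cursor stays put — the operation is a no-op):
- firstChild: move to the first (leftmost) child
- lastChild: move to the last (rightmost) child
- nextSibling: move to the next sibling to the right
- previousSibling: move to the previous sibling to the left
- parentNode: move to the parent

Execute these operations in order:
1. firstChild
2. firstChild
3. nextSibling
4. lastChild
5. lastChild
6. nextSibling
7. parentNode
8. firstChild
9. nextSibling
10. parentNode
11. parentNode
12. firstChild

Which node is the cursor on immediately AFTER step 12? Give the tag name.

After 1 (firstChild): img
After 2 (firstChild): ul
After 3 (nextSibling): nav
After 4 (lastChild): a
After 5 (lastChild): a (no-op, stayed)
After 6 (nextSibling): a (no-op, stayed)
After 7 (parentNode): nav
After 8 (firstChild): button
After 9 (nextSibling): a
After 10 (parentNode): nav
After 11 (parentNode): img
After 12 (firstChild): ul

Answer: ul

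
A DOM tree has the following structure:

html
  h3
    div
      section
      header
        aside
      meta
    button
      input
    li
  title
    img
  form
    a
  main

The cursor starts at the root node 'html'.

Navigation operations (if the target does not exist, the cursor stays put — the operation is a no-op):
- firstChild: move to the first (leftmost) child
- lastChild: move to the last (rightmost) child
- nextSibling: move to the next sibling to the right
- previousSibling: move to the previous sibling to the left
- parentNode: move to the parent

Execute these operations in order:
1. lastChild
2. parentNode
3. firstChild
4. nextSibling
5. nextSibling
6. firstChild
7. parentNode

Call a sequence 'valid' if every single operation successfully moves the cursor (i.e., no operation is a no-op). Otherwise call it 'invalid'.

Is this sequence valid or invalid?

After 1 (lastChild): main
After 2 (parentNode): html
After 3 (firstChild): h3
After 4 (nextSibling): title
After 5 (nextSibling): form
After 6 (firstChild): a
After 7 (parentNode): form

Answer: valid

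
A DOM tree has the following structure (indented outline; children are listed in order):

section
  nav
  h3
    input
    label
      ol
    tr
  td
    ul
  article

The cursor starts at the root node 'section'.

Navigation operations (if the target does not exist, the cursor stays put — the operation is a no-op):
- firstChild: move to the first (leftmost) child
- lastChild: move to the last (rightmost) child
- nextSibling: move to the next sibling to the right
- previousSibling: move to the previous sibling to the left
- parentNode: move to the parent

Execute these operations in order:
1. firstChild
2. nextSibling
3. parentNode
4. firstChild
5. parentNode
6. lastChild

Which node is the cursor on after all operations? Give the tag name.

Answer: article

Derivation:
After 1 (firstChild): nav
After 2 (nextSibling): h3
After 3 (parentNode): section
After 4 (firstChild): nav
After 5 (parentNode): section
After 6 (lastChild): article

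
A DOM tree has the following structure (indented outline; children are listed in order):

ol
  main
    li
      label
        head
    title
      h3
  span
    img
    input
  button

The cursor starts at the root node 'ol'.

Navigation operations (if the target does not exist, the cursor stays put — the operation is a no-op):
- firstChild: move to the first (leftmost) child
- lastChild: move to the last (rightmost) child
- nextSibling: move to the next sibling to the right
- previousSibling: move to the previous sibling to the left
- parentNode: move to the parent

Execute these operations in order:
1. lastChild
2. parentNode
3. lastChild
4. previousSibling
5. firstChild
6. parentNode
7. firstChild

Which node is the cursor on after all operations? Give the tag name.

After 1 (lastChild): button
After 2 (parentNode): ol
After 3 (lastChild): button
After 4 (previousSibling): span
After 5 (firstChild): img
After 6 (parentNode): span
After 7 (firstChild): img

Answer: img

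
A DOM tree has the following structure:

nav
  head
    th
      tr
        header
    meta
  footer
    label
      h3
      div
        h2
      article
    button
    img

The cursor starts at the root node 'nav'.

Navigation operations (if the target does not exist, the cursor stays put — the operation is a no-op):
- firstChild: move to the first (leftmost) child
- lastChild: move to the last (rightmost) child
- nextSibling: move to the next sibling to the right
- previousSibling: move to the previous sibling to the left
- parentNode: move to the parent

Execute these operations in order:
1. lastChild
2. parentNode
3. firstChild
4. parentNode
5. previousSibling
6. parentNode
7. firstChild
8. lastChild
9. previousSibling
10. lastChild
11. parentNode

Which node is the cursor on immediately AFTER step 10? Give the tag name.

After 1 (lastChild): footer
After 2 (parentNode): nav
After 3 (firstChild): head
After 4 (parentNode): nav
After 5 (previousSibling): nav (no-op, stayed)
After 6 (parentNode): nav (no-op, stayed)
After 7 (firstChild): head
After 8 (lastChild): meta
After 9 (previousSibling): th
After 10 (lastChild): tr

Answer: tr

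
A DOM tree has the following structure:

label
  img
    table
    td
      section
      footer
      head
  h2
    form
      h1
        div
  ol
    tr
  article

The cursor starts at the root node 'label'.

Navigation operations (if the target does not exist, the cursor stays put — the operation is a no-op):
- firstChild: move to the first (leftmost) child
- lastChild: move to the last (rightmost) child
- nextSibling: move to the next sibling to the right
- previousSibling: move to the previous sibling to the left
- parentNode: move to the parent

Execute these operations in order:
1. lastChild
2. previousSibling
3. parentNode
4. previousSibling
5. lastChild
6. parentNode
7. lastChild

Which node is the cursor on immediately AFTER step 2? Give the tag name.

After 1 (lastChild): article
After 2 (previousSibling): ol

Answer: ol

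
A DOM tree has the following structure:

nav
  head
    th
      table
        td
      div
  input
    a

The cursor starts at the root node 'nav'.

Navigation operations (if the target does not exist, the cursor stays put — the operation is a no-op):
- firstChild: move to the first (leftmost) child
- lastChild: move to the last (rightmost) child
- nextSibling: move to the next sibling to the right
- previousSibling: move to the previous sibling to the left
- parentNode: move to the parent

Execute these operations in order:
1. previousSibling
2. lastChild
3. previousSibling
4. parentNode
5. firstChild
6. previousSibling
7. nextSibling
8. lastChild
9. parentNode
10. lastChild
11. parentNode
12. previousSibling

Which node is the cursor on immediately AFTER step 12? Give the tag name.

Answer: head

Derivation:
After 1 (previousSibling): nav (no-op, stayed)
After 2 (lastChild): input
After 3 (previousSibling): head
After 4 (parentNode): nav
After 5 (firstChild): head
After 6 (previousSibling): head (no-op, stayed)
After 7 (nextSibling): input
After 8 (lastChild): a
After 9 (parentNode): input
After 10 (lastChild): a
After 11 (parentNode): input
After 12 (previousSibling): head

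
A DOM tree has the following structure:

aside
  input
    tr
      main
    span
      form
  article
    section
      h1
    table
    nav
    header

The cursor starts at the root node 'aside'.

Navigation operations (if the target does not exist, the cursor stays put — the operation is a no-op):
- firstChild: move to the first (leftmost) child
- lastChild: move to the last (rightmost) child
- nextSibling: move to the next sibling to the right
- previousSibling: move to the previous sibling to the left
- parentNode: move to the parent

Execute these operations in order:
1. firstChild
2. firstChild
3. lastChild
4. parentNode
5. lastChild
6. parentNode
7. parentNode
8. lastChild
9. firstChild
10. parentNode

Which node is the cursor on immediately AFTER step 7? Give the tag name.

Answer: input

Derivation:
After 1 (firstChild): input
After 2 (firstChild): tr
After 3 (lastChild): main
After 4 (parentNode): tr
After 5 (lastChild): main
After 6 (parentNode): tr
After 7 (parentNode): input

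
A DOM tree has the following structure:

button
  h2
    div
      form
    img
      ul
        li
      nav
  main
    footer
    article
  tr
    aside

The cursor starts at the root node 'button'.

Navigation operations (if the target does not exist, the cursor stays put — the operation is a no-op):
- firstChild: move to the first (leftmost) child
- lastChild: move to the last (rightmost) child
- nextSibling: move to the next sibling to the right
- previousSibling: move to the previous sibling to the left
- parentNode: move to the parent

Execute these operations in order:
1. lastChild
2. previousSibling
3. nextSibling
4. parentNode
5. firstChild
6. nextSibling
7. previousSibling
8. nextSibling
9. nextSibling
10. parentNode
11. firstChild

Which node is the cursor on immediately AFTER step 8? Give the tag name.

After 1 (lastChild): tr
After 2 (previousSibling): main
After 3 (nextSibling): tr
After 4 (parentNode): button
After 5 (firstChild): h2
After 6 (nextSibling): main
After 7 (previousSibling): h2
After 8 (nextSibling): main

Answer: main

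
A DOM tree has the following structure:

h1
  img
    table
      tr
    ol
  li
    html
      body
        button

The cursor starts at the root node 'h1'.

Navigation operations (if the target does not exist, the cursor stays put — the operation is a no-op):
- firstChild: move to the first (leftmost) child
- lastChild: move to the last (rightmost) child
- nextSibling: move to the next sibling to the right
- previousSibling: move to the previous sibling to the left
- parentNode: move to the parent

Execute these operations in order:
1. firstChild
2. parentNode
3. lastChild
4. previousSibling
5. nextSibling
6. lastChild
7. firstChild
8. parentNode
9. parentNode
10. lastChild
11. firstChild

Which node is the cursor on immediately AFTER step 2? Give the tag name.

After 1 (firstChild): img
After 2 (parentNode): h1

Answer: h1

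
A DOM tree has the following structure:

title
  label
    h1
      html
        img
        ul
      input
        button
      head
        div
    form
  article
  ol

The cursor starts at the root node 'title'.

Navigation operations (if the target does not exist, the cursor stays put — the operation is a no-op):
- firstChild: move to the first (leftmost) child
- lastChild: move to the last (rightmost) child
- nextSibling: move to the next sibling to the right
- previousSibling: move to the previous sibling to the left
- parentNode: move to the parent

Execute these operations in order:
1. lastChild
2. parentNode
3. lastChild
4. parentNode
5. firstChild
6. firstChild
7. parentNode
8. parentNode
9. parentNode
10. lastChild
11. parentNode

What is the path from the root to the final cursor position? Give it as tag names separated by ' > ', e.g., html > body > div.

Answer: title

Derivation:
After 1 (lastChild): ol
After 2 (parentNode): title
After 3 (lastChild): ol
After 4 (parentNode): title
After 5 (firstChild): label
After 6 (firstChild): h1
After 7 (parentNode): label
After 8 (parentNode): title
After 9 (parentNode): title (no-op, stayed)
After 10 (lastChild): ol
After 11 (parentNode): title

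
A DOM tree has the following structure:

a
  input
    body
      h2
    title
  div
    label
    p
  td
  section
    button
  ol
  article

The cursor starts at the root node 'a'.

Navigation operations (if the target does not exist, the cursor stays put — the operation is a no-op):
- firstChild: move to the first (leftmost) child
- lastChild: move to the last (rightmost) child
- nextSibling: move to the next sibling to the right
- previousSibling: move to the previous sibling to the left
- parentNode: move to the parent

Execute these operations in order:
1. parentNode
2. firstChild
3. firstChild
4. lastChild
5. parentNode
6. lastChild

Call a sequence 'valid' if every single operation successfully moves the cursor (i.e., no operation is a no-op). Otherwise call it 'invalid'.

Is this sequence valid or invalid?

After 1 (parentNode): a (no-op, stayed)
After 2 (firstChild): input
After 3 (firstChild): body
After 4 (lastChild): h2
After 5 (parentNode): body
After 6 (lastChild): h2

Answer: invalid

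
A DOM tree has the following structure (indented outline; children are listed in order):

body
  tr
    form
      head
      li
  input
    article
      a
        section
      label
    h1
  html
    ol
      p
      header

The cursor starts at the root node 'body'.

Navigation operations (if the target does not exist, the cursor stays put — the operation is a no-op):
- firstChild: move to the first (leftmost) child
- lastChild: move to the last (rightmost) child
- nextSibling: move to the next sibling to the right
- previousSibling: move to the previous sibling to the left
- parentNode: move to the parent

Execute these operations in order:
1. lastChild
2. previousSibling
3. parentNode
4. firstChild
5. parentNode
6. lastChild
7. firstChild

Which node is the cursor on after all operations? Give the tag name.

After 1 (lastChild): html
After 2 (previousSibling): input
After 3 (parentNode): body
After 4 (firstChild): tr
After 5 (parentNode): body
After 6 (lastChild): html
After 7 (firstChild): ol

Answer: ol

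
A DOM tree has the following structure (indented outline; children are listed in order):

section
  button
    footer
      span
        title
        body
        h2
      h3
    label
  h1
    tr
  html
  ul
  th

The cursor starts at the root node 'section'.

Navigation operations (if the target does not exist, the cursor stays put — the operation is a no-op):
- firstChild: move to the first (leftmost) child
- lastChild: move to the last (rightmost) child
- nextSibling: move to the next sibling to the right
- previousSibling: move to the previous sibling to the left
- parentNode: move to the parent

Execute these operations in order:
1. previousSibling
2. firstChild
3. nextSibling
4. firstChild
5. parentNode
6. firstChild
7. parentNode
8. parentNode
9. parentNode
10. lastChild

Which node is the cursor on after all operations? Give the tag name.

Answer: th

Derivation:
After 1 (previousSibling): section (no-op, stayed)
After 2 (firstChild): button
After 3 (nextSibling): h1
After 4 (firstChild): tr
After 5 (parentNode): h1
After 6 (firstChild): tr
After 7 (parentNode): h1
After 8 (parentNode): section
After 9 (parentNode): section (no-op, stayed)
After 10 (lastChild): th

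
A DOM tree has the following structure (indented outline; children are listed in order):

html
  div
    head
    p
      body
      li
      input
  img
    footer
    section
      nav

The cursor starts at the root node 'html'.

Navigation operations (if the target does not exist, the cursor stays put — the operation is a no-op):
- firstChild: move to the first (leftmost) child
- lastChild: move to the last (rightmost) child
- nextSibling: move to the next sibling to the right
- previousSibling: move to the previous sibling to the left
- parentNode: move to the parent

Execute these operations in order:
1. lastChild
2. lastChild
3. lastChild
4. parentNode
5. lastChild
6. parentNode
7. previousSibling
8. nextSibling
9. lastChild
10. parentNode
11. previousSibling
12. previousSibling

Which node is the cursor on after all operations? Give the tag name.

After 1 (lastChild): img
After 2 (lastChild): section
After 3 (lastChild): nav
After 4 (parentNode): section
After 5 (lastChild): nav
After 6 (parentNode): section
After 7 (previousSibling): footer
After 8 (nextSibling): section
After 9 (lastChild): nav
After 10 (parentNode): section
After 11 (previousSibling): footer
After 12 (previousSibling): footer (no-op, stayed)

Answer: footer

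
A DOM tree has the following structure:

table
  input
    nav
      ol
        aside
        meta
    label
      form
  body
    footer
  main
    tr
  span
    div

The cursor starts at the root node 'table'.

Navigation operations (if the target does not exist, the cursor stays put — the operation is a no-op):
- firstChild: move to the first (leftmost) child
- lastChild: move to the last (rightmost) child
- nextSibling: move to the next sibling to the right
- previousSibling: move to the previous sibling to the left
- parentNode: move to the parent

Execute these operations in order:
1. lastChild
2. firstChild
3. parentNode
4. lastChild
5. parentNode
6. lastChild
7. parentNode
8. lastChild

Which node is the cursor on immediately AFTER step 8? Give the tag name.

After 1 (lastChild): span
After 2 (firstChild): div
After 3 (parentNode): span
After 4 (lastChild): div
After 5 (parentNode): span
After 6 (lastChild): div
After 7 (parentNode): span
After 8 (lastChild): div

Answer: div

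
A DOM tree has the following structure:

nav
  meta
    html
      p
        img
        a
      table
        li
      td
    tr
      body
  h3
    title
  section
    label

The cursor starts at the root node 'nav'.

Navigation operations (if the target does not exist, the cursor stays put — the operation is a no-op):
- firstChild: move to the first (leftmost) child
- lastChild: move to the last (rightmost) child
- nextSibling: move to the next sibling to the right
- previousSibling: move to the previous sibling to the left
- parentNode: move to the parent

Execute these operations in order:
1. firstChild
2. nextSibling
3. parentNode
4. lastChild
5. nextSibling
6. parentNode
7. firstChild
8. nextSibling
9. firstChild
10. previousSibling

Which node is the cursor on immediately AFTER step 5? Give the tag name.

After 1 (firstChild): meta
After 2 (nextSibling): h3
After 3 (parentNode): nav
After 4 (lastChild): section
After 5 (nextSibling): section (no-op, stayed)

Answer: section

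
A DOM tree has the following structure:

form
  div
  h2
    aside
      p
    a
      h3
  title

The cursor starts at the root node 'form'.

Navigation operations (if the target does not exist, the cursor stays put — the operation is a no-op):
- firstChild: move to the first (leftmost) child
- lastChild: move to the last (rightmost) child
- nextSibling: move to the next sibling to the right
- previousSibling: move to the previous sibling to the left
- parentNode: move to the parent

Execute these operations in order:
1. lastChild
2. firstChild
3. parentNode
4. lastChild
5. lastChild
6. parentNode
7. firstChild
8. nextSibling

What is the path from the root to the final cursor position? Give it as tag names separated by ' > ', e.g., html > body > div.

After 1 (lastChild): title
After 2 (firstChild): title (no-op, stayed)
After 3 (parentNode): form
After 4 (lastChild): title
After 5 (lastChild): title (no-op, stayed)
After 6 (parentNode): form
After 7 (firstChild): div
After 8 (nextSibling): h2

Answer: form > h2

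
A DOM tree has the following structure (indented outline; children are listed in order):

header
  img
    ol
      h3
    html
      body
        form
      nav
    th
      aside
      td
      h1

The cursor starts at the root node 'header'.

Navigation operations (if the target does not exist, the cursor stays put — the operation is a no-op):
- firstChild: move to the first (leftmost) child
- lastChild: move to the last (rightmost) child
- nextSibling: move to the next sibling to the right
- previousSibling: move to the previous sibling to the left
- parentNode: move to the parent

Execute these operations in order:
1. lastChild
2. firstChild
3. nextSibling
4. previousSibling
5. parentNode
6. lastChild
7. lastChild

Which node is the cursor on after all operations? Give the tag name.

Answer: h1

Derivation:
After 1 (lastChild): img
After 2 (firstChild): ol
After 3 (nextSibling): html
After 4 (previousSibling): ol
After 5 (parentNode): img
After 6 (lastChild): th
After 7 (lastChild): h1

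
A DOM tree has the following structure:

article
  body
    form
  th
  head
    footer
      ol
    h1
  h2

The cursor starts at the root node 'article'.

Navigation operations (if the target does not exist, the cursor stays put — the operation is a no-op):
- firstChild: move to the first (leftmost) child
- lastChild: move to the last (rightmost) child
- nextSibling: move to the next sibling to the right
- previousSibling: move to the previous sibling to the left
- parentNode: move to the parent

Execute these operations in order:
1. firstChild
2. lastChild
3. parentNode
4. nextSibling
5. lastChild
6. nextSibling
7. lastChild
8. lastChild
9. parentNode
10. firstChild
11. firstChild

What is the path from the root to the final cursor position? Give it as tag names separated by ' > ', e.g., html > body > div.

After 1 (firstChild): body
After 2 (lastChild): form
After 3 (parentNode): body
After 4 (nextSibling): th
After 5 (lastChild): th (no-op, stayed)
After 6 (nextSibling): head
After 7 (lastChild): h1
After 8 (lastChild): h1 (no-op, stayed)
After 9 (parentNode): head
After 10 (firstChild): footer
After 11 (firstChild): ol

Answer: article > head > footer > ol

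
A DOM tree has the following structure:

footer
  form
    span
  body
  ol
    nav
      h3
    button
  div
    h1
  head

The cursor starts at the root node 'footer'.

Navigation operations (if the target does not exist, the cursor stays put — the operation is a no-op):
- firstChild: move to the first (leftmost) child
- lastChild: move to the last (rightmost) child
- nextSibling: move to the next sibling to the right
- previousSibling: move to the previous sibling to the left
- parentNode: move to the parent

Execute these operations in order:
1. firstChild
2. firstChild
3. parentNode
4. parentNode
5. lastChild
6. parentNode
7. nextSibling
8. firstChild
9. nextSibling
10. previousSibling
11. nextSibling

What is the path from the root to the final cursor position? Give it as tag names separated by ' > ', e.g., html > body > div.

After 1 (firstChild): form
After 2 (firstChild): span
After 3 (parentNode): form
After 4 (parentNode): footer
After 5 (lastChild): head
After 6 (parentNode): footer
After 7 (nextSibling): footer (no-op, stayed)
After 8 (firstChild): form
After 9 (nextSibling): body
After 10 (previousSibling): form
After 11 (nextSibling): body

Answer: footer > body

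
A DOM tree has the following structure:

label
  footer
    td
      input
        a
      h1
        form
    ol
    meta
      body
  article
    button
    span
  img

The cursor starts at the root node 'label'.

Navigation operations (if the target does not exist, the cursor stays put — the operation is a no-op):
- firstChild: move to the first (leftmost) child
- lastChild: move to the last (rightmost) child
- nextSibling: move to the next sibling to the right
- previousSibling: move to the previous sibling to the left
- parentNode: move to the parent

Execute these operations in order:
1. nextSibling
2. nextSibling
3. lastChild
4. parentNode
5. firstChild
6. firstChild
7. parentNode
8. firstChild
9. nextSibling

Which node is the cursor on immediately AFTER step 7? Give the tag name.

Answer: footer

Derivation:
After 1 (nextSibling): label (no-op, stayed)
After 2 (nextSibling): label (no-op, stayed)
After 3 (lastChild): img
After 4 (parentNode): label
After 5 (firstChild): footer
After 6 (firstChild): td
After 7 (parentNode): footer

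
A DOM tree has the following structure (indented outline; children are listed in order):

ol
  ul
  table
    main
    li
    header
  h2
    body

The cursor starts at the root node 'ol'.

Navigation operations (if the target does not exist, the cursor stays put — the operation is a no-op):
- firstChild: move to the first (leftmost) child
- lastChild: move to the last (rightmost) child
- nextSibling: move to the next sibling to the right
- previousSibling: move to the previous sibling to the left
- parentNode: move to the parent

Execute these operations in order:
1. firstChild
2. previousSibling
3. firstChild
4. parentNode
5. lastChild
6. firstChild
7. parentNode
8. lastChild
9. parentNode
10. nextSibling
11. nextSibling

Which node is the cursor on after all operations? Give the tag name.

After 1 (firstChild): ul
After 2 (previousSibling): ul (no-op, stayed)
After 3 (firstChild): ul (no-op, stayed)
After 4 (parentNode): ol
After 5 (lastChild): h2
After 6 (firstChild): body
After 7 (parentNode): h2
After 8 (lastChild): body
After 9 (parentNode): h2
After 10 (nextSibling): h2 (no-op, stayed)
After 11 (nextSibling): h2 (no-op, stayed)

Answer: h2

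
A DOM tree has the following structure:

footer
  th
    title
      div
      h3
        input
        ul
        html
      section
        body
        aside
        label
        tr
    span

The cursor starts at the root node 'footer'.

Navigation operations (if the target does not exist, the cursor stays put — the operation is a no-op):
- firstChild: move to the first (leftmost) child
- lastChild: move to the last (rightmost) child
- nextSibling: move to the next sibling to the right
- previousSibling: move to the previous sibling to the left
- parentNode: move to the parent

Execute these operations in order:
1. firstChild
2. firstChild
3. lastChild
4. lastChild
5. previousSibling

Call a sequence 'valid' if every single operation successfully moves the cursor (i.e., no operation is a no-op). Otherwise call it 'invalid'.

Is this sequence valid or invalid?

After 1 (firstChild): th
After 2 (firstChild): title
After 3 (lastChild): section
After 4 (lastChild): tr
After 5 (previousSibling): label

Answer: valid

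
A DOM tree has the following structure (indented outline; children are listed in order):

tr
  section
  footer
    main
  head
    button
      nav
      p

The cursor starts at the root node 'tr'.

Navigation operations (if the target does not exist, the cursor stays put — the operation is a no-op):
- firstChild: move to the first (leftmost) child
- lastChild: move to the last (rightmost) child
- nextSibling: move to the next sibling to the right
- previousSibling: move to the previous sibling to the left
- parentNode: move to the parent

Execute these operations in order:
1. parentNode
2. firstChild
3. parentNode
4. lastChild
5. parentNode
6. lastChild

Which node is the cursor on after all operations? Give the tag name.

After 1 (parentNode): tr (no-op, stayed)
After 2 (firstChild): section
After 3 (parentNode): tr
After 4 (lastChild): head
After 5 (parentNode): tr
After 6 (lastChild): head

Answer: head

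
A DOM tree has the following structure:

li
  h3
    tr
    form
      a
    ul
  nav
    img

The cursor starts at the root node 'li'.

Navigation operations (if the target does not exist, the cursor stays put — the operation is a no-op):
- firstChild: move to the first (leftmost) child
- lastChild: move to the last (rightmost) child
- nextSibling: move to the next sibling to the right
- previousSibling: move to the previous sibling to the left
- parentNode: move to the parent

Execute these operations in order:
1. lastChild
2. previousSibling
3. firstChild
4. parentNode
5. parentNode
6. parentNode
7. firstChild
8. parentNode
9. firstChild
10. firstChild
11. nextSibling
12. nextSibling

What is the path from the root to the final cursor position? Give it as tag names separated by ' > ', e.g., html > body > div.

After 1 (lastChild): nav
After 2 (previousSibling): h3
After 3 (firstChild): tr
After 4 (parentNode): h3
After 5 (parentNode): li
After 6 (parentNode): li (no-op, stayed)
After 7 (firstChild): h3
After 8 (parentNode): li
After 9 (firstChild): h3
After 10 (firstChild): tr
After 11 (nextSibling): form
After 12 (nextSibling): ul

Answer: li > h3 > ul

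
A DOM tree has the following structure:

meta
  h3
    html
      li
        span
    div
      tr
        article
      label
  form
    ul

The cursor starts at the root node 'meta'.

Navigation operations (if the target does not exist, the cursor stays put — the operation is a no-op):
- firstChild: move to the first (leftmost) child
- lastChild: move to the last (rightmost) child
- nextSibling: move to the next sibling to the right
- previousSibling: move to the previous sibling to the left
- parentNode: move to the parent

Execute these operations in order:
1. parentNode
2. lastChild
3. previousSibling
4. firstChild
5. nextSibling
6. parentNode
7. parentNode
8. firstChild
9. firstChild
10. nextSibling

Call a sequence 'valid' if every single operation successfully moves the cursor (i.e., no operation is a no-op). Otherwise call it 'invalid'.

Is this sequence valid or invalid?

After 1 (parentNode): meta (no-op, stayed)
After 2 (lastChild): form
After 3 (previousSibling): h3
After 4 (firstChild): html
After 5 (nextSibling): div
After 6 (parentNode): h3
After 7 (parentNode): meta
After 8 (firstChild): h3
After 9 (firstChild): html
After 10 (nextSibling): div

Answer: invalid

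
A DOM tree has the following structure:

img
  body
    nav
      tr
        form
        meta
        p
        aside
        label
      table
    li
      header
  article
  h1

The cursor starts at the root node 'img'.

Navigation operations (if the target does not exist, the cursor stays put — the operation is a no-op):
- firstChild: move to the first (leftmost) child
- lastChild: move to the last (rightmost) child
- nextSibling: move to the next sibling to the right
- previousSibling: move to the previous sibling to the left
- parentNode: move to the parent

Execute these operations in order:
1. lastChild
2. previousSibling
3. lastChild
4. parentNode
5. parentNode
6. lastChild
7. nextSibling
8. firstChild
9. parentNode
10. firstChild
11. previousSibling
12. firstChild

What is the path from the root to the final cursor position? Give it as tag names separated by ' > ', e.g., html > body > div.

After 1 (lastChild): h1
After 2 (previousSibling): article
After 3 (lastChild): article (no-op, stayed)
After 4 (parentNode): img
After 5 (parentNode): img (no-op, stayed)
After 6 (lastChild): h1
After 7 (nextSibling): h1 (no-op, stayed)
After 8 (firstChild): h1 (no-op, stayed)
After 9 (parentNode): img
After 10 (firstChild): body
After 11 (previousSibling): body (no-op, stayed)
After 12 (firstChild): nav

Answer: img > body > nav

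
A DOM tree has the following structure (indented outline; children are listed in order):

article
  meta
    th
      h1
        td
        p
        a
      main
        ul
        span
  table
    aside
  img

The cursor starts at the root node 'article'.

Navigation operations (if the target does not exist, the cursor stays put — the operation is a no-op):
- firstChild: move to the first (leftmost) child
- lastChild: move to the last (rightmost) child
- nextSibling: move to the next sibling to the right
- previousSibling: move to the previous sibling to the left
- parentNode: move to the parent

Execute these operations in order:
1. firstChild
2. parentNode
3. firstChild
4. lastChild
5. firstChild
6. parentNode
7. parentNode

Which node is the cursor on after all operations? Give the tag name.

After 1 (firstChild): meta
After 2 (parentNode): article
After 3 (firstChild): meta
After 4 (lastChild): th
After 5 (firstChild): h1
After 6 (parentNode): th
After 7 (parentNode): meta

Answer: meta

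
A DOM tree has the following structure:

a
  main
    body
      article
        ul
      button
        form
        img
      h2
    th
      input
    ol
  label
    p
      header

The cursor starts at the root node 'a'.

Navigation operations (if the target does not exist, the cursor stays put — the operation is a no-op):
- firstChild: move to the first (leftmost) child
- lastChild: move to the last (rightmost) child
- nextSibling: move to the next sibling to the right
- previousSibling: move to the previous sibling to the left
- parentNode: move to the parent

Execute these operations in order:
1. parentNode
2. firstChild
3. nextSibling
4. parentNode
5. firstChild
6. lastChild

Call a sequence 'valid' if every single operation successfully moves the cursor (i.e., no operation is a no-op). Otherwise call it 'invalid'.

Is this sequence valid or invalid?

After 1 (parentNode): a (no-op, stayed)
After 2 (firstChild): main
After 3 (nextSibling): label
After 4 (parentNode): a
After 5 (firstChild): main
After 6 (lastChild): ol

Answer: invalid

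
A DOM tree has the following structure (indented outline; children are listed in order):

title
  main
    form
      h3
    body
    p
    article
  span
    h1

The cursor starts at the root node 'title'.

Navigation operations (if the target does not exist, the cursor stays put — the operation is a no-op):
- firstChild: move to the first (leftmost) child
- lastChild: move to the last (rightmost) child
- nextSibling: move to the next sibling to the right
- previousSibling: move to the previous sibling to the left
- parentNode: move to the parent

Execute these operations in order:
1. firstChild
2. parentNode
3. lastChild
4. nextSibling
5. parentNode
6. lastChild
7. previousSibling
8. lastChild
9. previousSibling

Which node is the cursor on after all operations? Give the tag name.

After 1 (firstChild): main
After 2 (parentNode): title
After 3 (lastChild): span
After 4 (nextSibling): span (no-op, stayed)
After 5 (parentNode): title
After 6 (lastChild): span
After 7 (previousSibling): main
After 8 (lastChild): article
After 9 (previousSibling): p

Answer: p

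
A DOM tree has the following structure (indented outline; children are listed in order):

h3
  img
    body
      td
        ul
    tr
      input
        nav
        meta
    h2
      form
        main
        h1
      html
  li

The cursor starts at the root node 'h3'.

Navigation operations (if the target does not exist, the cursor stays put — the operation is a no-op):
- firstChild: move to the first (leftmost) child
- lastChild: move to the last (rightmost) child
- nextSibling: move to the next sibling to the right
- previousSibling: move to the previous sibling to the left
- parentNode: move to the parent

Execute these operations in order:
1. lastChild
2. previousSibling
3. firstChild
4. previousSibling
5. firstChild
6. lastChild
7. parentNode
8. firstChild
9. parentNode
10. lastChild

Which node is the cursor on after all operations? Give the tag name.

Answer: ul

Derivation:
After 1 (lastChild): li
After 2 (previousSibling): img
After 3 (firstChild): body
After 4 (previousSibling): body (no-op, stayed)
After 5 (firstChild): td
After 6 (lastChild): ul
After 7 (parentNode): td
After 8 (firstChild): ul
After 9 (parentNode): td
After 10 (lastChild): ul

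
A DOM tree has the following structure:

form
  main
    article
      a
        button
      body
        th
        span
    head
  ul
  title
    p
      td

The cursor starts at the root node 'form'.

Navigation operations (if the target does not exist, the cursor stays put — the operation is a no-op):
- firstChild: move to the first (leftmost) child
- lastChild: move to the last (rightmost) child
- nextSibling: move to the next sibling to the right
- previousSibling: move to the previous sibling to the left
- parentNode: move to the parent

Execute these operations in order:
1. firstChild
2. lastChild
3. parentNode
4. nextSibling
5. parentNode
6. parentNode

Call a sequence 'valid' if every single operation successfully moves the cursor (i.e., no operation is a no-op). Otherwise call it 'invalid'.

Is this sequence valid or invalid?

After 1 (firstChild): main
After 2 (lastChild): head
After 3 (parentNode): main
After 4 (nextSibling): ul
After 5 (parentNode): form
After 6 (parentNode): form (no-op, stayed)

Answer: invalid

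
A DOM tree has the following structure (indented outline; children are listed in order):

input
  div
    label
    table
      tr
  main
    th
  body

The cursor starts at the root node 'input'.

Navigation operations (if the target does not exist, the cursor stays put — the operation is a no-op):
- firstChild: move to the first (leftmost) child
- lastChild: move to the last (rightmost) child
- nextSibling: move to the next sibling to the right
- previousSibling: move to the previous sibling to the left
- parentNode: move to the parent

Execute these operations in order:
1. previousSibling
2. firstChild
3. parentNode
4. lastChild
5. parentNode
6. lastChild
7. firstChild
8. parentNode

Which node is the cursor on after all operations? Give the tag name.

Answer: input

Derivation:
After 1 (previousSibling): input (no-op, stayed)
After 2 (firstChild): div
After 3 (parentNode): input
After 4 (lastChild): body
After 5 (parentNode): input
After 6 (lastChild): body
After 7 (firstChild): body (no-op, stayed)
After 8 (parentNode): input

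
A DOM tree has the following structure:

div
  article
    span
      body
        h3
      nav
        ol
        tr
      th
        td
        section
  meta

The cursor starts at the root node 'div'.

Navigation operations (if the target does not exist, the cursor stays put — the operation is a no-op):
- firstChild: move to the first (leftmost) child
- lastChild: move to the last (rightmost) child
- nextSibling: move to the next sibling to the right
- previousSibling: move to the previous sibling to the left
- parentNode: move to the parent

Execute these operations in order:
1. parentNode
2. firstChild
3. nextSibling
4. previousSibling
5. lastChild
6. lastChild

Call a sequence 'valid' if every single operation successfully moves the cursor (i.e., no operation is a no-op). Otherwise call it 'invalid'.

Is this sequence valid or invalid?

Answer: invalid

Derivation:
After 1 (parentNode): div (no-op, stayed)
After 2 (firstChild): article
After 3 (nextSibling): meta
After 4 (previousSibling): article
After 5 (lastChild): span
After 6 (lastChild): th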